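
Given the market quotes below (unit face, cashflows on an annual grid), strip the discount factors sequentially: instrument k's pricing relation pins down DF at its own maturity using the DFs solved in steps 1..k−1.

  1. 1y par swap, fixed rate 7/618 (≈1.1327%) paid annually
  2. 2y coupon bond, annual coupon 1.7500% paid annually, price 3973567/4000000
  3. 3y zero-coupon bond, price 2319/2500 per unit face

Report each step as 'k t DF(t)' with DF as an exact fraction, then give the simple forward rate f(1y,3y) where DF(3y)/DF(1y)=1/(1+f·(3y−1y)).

step 1 [1y] swap r/1=7/618: DF=(1 − 7/618·(0))/(1+7/618) = 618/625 ≈ 0.988800
step 2 [2y] bond c/1=7/400: DF=(3973567/4000000 − 7/400·(0.988800))/(1+7/400) = 9593/10000 ≈ 0.959300
step 3 [3y] zero: DF = P = 2319/2500 ≈ 0.927600

1 1 618/625
2 2 9593/10000
3 3 2319/2500
f(1y,3y) = ((618/625)/(2319/2500) − 1)/(2) = 51/1546 ≈ 3.2988%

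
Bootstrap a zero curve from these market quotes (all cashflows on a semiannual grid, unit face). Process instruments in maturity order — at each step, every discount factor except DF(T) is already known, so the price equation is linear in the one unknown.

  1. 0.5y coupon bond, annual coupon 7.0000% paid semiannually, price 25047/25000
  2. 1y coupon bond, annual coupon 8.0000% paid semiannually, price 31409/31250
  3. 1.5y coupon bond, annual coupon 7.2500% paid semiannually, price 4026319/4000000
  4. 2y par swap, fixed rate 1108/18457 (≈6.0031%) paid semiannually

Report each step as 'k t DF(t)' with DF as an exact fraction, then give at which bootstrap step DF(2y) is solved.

step 1 [0.5y] bond c/2=7/200: DF=(25047/25000 − 7/200·(0))/(1+7/200) = 121/125 ≈ 0.968000
step 2 [1y] bond c/2=1/25: DF=(31409/31250 − 1/25·(0.968000))/(1+1/25) = 2323/2500 ≈ 0.929200
step 3 [1.5y] bond c/2=29/800: DF=(4026319/4000000 − 29/800·(0.968000+0.929200))/(1+29/800) = 181/200 ≈ 0.905000
step 4 [2y] swap r/2=554/18457: DF=(1 − 554/18457·(0.968000+0.929200+0.905000))/(1+554/18457) = 2223/2500 ≈ 0.889200

1 1/2 121/125
2 1 2323/2500
3 3/2 181/200
4 2 2223/2500
DF(2y) is solved at step 4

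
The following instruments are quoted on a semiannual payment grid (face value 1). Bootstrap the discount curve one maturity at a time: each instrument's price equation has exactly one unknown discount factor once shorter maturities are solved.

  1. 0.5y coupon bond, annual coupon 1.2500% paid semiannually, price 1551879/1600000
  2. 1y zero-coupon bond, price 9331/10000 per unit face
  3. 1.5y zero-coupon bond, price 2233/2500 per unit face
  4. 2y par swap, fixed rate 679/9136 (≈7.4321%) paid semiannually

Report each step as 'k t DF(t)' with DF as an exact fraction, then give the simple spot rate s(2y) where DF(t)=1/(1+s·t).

1 1/2 9639/10000
2 1 9331/10000
3 3/2 2233/2500
4 2 4321/5000
s(2y) = (1/(4321/5000) − 1)/(2) = 679/8642 ≈ 7.8570%

step 1 [0.5y] bond c/2=1/160: DF=(1551879/1600000 − 1/160·(0))/(1+1/160) = 9639/10000 ≈ 0.963900
step 2 [1y] zero: DF = P = 9331/10000 ≈ 0.933100
step 3 [1.5y] zero: DF = P = 2233/2500 ≈ 0.893200
step 4 [2y] swap r/2=679/18272: DF=(1 − 679/18272·(0.963900+0.933100+0.893200))/(1+679/18272) = 4321/5000 ≈ 0.864200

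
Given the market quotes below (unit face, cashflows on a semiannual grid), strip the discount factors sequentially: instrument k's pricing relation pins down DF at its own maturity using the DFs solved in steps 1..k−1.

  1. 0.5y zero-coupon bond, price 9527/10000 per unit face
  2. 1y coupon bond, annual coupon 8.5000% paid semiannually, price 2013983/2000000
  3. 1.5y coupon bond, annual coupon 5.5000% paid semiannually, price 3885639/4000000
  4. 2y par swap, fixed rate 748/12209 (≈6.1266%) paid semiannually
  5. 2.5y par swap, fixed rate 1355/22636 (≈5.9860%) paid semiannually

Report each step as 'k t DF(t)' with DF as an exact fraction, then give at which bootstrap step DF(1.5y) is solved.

step 1 [0.5y] zero: DF = P = 9527/10000 ≈ 0.952700
step 2 [1y] bond c/2=17/400: DF=(2013983/2000000 − 17/400·(0.952700))/(1+17/400) = 9271/10000 ≈ 0.927100
step 3 [1.5y] bond c/2=11/400: DF=(3885639/4000000 − 11/400·(0.952700+0.927100))/(1+11/400) = 8951/10000 ≈ 0.895100
step 4 [2y] swap r/2=374/12209: DF=(1 − 374/12209·(0.952700+0.927100+0.895100))/(1+374/12209) = 4439/5000 ≈ 0.887800
step 5 [2.5y] swap r/2=1355/45272: DF=(1 − 1355/45272·(0.952700+0.927100+0.895100+0.887800))/(1+1355/45272) = 1729/2000 ≈ 0.864500

1 1/2 9527/10000
2 1 9271/10000
3 3/2 8951/10000
4 2 4439/5000
5 5/2 1729/2000
DF(1.5y) is solved at step 3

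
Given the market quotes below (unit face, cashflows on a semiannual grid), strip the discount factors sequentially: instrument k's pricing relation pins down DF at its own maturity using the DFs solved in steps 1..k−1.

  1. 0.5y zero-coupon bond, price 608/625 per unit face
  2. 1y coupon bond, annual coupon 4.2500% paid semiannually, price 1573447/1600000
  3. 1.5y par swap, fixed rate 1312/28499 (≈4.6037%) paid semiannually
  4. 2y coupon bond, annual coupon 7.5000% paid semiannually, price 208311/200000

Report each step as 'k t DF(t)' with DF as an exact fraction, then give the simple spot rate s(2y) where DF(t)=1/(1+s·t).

1 1/2 608/625
2 1 9427/10000
3 3/2 584/625
4 2 9009/10000
s(2y) = (1/(9009/10000) − 1)/(2) = 991/18018 ≈ 5.5001%

step 1 [0.5y] zero: DF = P = 608/625 ≈ 0.972800
step 2 [1y] bond c/2=17/800: DF=(1573447/1600000 − 17/800·(0.972800))/(1+17/800) = 9427/10000 ≈ 0.942700
step 3 [1.5y] swap r/2=656/28499: DF=(1 − 656/28499·(0.972800+0.942700))/(1+656/28499) = 584/625 ≈ 0.934400
step 4 [2y] bond c/2=3/80: DF=(208311/200000 − 3/80·(0.972800+0.942700+0.934400))/(1+3/80) = 9009/10000 ≈ 0.900900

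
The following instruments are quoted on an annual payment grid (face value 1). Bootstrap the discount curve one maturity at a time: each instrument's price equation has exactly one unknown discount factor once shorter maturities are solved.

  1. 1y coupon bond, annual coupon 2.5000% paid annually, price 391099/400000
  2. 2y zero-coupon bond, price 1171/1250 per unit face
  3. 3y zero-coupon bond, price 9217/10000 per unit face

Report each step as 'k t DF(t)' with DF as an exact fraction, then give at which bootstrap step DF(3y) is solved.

1 1 9539/10000
2 2 1171/1250
3 3 9217/10000
DF(3y) is solved at step 3

step 1 [1y] bond c/1=1/40: DF=(391099/400000 − 1/40·(0))/(1+1/40) = 9539/10000 ≈ 0.953900
step 2 [2y] zero: DF = P = 1171/1250 ≈ 0.936800
step 3 [3y] zero: DF = P = 9217/10000 ≈ 0.921700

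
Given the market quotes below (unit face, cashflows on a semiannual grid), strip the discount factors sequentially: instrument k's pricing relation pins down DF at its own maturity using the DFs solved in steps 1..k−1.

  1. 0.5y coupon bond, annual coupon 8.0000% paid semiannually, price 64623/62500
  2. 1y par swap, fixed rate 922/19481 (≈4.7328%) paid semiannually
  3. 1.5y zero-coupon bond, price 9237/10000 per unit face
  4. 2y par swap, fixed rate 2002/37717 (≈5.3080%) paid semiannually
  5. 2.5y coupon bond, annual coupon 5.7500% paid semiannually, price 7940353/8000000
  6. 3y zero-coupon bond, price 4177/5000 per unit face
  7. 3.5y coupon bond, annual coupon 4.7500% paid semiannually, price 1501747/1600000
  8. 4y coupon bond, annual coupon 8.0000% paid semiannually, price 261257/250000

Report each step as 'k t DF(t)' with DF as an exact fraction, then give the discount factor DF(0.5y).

1 1/2 4971/5000
2 1 9539/10000
3 3/2 9237/10000
4 2 8999/10000
5 5/2 4297/5000
6 3 4177/5000
7 7/2 79/100
8 4 3821/5000
DF(0.5y) = 4971/5000 ≈ 0.994200

step 1 [0.5y] bond c/2=1/25: DF=(64623/62500 − 1/25·(0))/(1+1/25) = 4971/5000 ≈ 0.994200
step 2 [1y] swap r/2=461/19481: DF=(1 − 461/19481·(0.994200))/(1+461/19481) = 9539/10000 ≈ 0.953900
step 3 [1.5y] zero: DF = P = 9237/10000 ≈ 0.923700
step 4 [2y] swap r/2=1001/37717: DF=(1 − 1001/37717·(0.994200+0.953900+0.923700))/(1+1001/37717) = 8999/10000 ≈ 0.899900
step 5 [2.5y] bond c/2=23/800: DF=(7940353/8000000 − 23/800·(0.994200+0.953900+0.923700+0.899900))/(1+23/800) = 4297/5000 ≈ 0.859400
step 6 [3y] zero: DF = P = 4177/5000 ≈ 0.835400
step 7 [3.5y] bond c/2=19/800: DF=(1501747/1600000 − 19/800·(0.994200+0.953900+0.923700+0.899900+0.859400+0.835400))/(1+19/800) = 79/100 ≈ 0.790000
step 8 [4y] bond c/2=1/25: DF=(261257/250000 − 1/25·(0.994200+0.953900+0.923700+0.899900+0.859400+0.835400+0.790000))/(1+1/25) = 3821/5000 ≈ 0.764200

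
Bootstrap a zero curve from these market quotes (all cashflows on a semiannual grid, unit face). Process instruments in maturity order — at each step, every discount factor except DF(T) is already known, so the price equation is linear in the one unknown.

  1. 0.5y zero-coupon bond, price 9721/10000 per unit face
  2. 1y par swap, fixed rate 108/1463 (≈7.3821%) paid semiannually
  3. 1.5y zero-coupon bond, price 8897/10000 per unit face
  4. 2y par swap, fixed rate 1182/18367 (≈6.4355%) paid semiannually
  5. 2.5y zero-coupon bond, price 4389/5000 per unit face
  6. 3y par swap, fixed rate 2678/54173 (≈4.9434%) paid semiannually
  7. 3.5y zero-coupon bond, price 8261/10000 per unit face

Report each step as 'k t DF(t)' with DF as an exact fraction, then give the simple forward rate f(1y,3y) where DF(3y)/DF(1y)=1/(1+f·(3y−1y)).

1 1/2 9721/10000
2 1 4649/5000
3 3/2 8897/10000
4 2 4409/5000
5 5/2 4389/5000
6 3 8661/10000
7 7/2 8261/10000
f(1y,3y) = ((4649/5000)/(8661/10000) − 1)/(2) = 637/17322 ≈ 3.6774%

step 1 [0.5y] zero: DF = P = 9721/10000 ≈ 0.972100
step 2 [1y] swap r/2=54/1463: DF=(1 − 54/1463·(0.972100))/(1+54/1463) = 4649/5000 ≈ 0.929800
step 3 [1.5y] zero: DF = P = 8897/10000 ≈ 0.889700
step 4 [2y] swap r/2=591/18367: DF=(1 − 591/18367·(0.972100+0.929800+0.889700))/(1+591/18367) = 4409/5000 ≈ 0.881800
step 5 [2.5y] zero: DF = P = 4389/5000 ≈ 0.877800
step 6 [3y] swap r/2=1339/54173: DF=(1 − 1339/54173·(0.972100+0.929800+0.889700+0.881800+0.877800))/(1+1339/54173) = 8661/10000 ≈ 0.866100
step 7 [3.5y] zero: DF = P = 8261/10000 ≈ 0.826100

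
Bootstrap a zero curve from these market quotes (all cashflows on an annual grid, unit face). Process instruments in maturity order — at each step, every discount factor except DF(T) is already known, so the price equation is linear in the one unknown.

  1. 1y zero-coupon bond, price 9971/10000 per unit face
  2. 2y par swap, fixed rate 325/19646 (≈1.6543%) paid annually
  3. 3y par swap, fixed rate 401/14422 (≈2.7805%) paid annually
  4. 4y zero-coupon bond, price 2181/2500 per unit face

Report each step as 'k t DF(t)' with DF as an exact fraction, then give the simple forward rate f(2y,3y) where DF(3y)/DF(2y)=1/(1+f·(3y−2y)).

1 1 9971/10000
2 2 387/400
3 3 4599/5000
4 4 2181/2500
f(2y,3y) = ((387/400)/(4599/5000) − 1)/(1) = 53/1022 ≈ 5.1859%

step 1 [1y] zero: DF = P = 9971/10000 ≈ 0.997100
step 2 [2y] swap r/1=325/19646: DF=(1 − 325/19646·(0.997100))/(1+325/19646) = 387/400 ≈ 0.967500
step 3 [3y] swap r/1=401/14422: DF=(1 − 401/14422·(0.997100+0.967500))/(1+401/14422) = 4599/5000 ≈ 0.919800
step 4 [4y] zero: DF = P = 2181/2500 ≈ 0.872400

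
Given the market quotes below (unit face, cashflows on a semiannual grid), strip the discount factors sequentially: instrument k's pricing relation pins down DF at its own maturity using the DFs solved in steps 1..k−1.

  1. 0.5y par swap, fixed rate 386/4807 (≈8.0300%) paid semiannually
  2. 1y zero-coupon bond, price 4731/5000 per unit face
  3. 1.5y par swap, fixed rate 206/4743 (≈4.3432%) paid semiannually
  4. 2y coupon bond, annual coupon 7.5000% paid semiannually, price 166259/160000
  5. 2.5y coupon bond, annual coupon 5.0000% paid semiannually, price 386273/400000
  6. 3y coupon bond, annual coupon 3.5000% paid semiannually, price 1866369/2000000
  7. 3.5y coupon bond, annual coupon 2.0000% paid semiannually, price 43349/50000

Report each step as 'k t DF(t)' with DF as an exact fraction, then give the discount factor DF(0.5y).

step 1 [0.5y] swap r/2=193/4807: DF=(1 − 193/4807·(0))/(1+193/4807) = 4807/5000 ≈ 0.961400
step 2 [1y] zero: DF = P = 4731/5000 ≈ 0.946200
step 3 [1.5y] swap r/2=103/4743: DF=(1 − 103/4743·(0.961400+0.946200))/(1+103/4743) = 4691/5000 ≈ 0.938200
step 4 [2y] bond c/2=3/80: DF=(166259/160000 − 3/80·(0.961400+0.946200+0.938200))/(1+3/80) = 8987/10000 ≈ 0.898700
step 5 [2.5y] bond c/2=1/40: DF=(386273/400000 − 1/40·(0.961400+0.946200+0.938200+0.898700))/(1+1/40) = 2127/2500 ≈ 0.850800
step 6 [3y] bond c/2=7/400: DF=(1866369/2000000 − 7/400·(0.961400+0.946200+0.938200+0.898700+0.850800))/(1+7/400) = 8381/10000 ≈ 0.838100
step 7 [3.5y] bond c/2=1/100: DF=(43349/50000 − 1/100·(0.961400+0.946200+0.938200+0.898700+0.850800+0.838100))/(1+1/100) = 4023/5000 ≈ 0.804600

1 1/2 4807/5000
2 1 4731/5000
3 3/2 4691/5000
4 2 8987/10000
5 5/2 2127/2500
6 3 8381/10000
7 7/2 4023/5000
DF(0.5y) = 4807/5000 ≈ 0.961400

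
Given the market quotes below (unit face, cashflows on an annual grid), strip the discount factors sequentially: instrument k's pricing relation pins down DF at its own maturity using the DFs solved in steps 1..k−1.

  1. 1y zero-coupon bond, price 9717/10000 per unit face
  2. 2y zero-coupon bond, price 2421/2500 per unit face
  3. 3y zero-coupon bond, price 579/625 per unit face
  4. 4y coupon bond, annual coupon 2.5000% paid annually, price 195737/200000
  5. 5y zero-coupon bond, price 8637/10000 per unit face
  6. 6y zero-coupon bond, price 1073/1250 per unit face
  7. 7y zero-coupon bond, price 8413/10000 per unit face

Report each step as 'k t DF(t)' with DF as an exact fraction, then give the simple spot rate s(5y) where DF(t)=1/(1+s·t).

1 1 9717/10000
2 2 2421/2500
3 3 579/625
4 4 8849/10000
5 5 8637/10000
6 6 1073/1250
7 7 8413/10000
s(5y) = (1/(8637/10000) − 1)/(5) = 1363/43185 ≈ 3.1562%

step 1 [1y] zero: DF = P = 9717/10000 ≈ 0.971700
step 2 [2y] zero: DF = P = 2421/2500 ≈ 0.968400
step 3 [3y] zero: DF = P = 579/625 ≈ 0.926400
step 4 [4y] bond c/1=1/40: DF=(195737/200000 − 1/40·(0.971700+0.968400+0.926400))/(1+1/40) = 8849/10000 ≈ 0.884900
step 5 [5y] zero: DF = P = 8637/10000 ≈ 0.863700
step 6 [6y] zero: DF = P = 1073/1250 ≈ 0.858400
step 7 [7y] zero: DF = P = 8413/10000 ≈ 0.841300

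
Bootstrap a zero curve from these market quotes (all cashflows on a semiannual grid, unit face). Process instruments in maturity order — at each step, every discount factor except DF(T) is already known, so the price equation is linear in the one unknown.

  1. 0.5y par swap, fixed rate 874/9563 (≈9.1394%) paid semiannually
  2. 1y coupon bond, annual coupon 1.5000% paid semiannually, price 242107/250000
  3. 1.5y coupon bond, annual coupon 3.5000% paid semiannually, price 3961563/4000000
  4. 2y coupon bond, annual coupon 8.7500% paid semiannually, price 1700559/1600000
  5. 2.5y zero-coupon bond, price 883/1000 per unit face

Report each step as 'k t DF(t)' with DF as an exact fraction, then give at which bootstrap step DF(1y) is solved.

1 1/2 9563/10000
2 1 9541/10000
3 3/2 1881/2000
4 2 2247/2500
5 5/2 883/1000
DF(1y) is solved at step 2

step 1 [0.5y] swap r/2=437/9563: DF=(1 − 437/9563·(0))/(1+437/9563) = 9563/10000 ≈ 0.956300
step 2 [1y] bond c/2=3/400: DF=(242107/250000 − 3/400·(0.956300))/(1+3/400) = 9541/10000 ≈ 0.954100
step 3 [1.5y] bond c/2=7/400: DF=(3961563/4000000 − 7/400·(0.956300+0.954100))/(1+7/400) = 1881/2000 ≈ 0.940500
step 4 [2y] bond c/2=7/160: DF=(1700559/1600000 − 7/160·(0.956300+0.954100+0.940500))/(1+7/160) = 2247/2500 ≈ 0.898800
step 5 [2.5y] zero: DF = P = 883/1000 ≈ 0.883000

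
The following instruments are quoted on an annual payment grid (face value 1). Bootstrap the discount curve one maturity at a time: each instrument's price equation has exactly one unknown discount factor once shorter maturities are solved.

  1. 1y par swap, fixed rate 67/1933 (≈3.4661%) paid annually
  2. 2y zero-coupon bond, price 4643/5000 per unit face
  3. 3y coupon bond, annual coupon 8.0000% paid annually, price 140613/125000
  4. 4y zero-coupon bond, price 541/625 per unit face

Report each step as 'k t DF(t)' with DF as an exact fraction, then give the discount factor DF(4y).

1 1 1933/2000
2 2 4643/5000
3 3 2253/2500
4 4 541/625
DF(4y) = 541/625 ≈ 0.865600

step 1 [1y] swap r/1=67/1933: DF=(1 − 67/1933·(0))/(1+67/1933) = 1933/2000 ≈ 0.966500
step 2 [2y] zero: DF = P = 4643/5000 ≈ 0.928600
step 3 [3y] bond c/1=2/25: DF=(140613/125000 − 2/25·(0.966500+0.928600))/(1+2/25) = 2253/2500 ≈ 0.901200
step 4 [4y] zero: DF = P = 541/625 ≈ 0.865600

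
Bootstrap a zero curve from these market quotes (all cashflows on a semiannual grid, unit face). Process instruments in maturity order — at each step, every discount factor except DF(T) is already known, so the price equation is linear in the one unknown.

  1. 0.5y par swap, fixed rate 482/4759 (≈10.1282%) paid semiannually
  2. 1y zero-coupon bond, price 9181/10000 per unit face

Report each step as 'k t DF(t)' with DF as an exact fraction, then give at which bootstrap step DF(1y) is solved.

step 1 [0.5y] swap r/2=241/4759: DF=(1 − 241/4759·(0))/(1+241/4759) = 4759/5000 ≈ 0.951800
step 2 [1y] zero: DF = P = 9181/10000 ≈ 0.918100

1 1/2 4759/5000
2 1 9181/10000
DF(1y) is solved at step 2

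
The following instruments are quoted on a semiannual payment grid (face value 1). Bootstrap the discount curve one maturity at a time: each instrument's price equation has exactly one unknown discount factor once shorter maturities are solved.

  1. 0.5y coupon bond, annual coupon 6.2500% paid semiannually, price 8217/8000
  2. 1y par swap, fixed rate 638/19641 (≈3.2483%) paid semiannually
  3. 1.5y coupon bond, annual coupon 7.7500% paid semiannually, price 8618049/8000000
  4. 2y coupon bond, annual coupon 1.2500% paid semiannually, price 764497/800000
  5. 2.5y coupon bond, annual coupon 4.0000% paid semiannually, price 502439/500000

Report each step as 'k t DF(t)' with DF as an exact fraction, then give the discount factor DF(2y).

step 1 [0.5y] bond c/2=1/32: DF=(8217/8000 − 1/32·(0))/(1+1/32) = 249/250 ≈ 0.996000
step 2 [1y] swap r/2=319/19641: DF=(1 − 319/19641·(0.996000))/(1+319/19641) = 9681/10000 ≈ 0.968100
step 3 [1.5y] bond c/2=31/800: DF=(8618049/8000000 − 31/800·(0.996000+0.968100))/(1+31/800) = 4819/5000 ≈ 0.963800
step 4 [2y] bond c/2=1/160: DF=(764497/800000 − 1/160·(0.996000+0.968100+0.963800))/(1+1/160) = 1863/2000 ≈ 0.931500
step 5 [2.5y] bond c/2=1/50: DF=(502439/500000 − 1/50·(0.996000+0.968100+0.963800+0.931500))/(1+1/50) = 1819/2000 ≈ 0.909500

1 1/2 249/250
2 1 9681/10000
3 3/2 4819/5000
4 2 1863/2000
5 5/2 1819/2000
DF(2y) = 1863/2000 ≈ 0.931500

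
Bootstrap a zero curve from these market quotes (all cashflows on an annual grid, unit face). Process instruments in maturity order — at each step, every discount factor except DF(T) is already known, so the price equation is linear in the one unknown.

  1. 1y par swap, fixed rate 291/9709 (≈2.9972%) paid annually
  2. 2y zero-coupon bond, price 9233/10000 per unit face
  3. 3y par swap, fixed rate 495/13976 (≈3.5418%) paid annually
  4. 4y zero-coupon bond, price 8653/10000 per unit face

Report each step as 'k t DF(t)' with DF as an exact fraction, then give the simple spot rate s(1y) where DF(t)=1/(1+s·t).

step 1 [1y] swap r/1=291/9709: DF=(1 − 291/9709·(0))/(1+291/9709) = 9709/10000 ≈ 0.970900
step 2 [2y] zero: DF = P = 9233/10000 ≈ 0.923300
step 3 [3y] swap r/1=495/13976: DF=(1 − 495/13976·(0.970900+0.923300))/(1+495/13976) = 901/1000 ≈ 0.901000
step 4 [4y] zero: DF = P = 8653/10000 ≈ 0.865300

1 1 9709/10000
2 2 9233/10000
3 3 901/1000
4 4 8653/10000
s(1y) = (1/(9709/10000) − 1)/(1) = 291/9709 ≈ 2.9972%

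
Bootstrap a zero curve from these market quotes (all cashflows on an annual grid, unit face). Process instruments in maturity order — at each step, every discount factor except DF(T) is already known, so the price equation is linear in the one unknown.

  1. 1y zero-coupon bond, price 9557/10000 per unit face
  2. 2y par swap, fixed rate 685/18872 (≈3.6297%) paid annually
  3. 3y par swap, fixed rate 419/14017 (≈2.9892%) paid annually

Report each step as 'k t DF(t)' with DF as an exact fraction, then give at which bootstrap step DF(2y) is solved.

1 1 9557/10000
2 2 1863/2000
3 3 4581/5000
DF(2y) is solved at step 2

step 1 [1y] zero: DF = P = 9557/10000 ≈ 0.955700
step 2 [2y] swap r/1=685/18872: DF=(1 − 685/18872·(0.955700))/(1+685/18872) = 1863/2000 ≈ 0.931500
step 3 [3y] swap r/1=419/14017: DF=(1 − 419/14017·(0.955700+0.931500))/(1+419/14017) = 4581/5000 ≈ 0.916200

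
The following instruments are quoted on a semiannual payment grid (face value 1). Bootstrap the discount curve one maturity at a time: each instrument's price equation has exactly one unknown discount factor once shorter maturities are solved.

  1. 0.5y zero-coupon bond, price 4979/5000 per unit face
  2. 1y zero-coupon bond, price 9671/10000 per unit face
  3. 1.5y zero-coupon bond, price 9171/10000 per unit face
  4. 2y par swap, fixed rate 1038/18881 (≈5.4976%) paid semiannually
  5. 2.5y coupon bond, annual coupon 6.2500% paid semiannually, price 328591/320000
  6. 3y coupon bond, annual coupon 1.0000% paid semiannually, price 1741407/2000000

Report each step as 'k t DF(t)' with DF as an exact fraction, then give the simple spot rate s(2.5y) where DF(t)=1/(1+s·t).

step 1 [0.5y] zero: DF = P = 4979/5000 ≈ 0.995800
step 2 [1y] zero: DF = P = 9671/10000 ≈ 0.967100
step 3 [1.5y] zero: DF = P = 9171/10000 ≈ 0.917100
step 4 [2y] swap r/2=519/18881: DF=(1 − 519/18881·(0.995800+0.967100+0.917100))/(1+519/18881) = 4481/5000 ≈ 0.896200
step 5 [2.5y] bond c/2=1/32: DF=(328591/320000 − 1/32·(0.995800+0.967100+0.917100+0.896200))/(1+1/32) = 8813/10000 ≈ 0.881300
step 6 [3y] bond c/2=1/200: DF=(1741407/2000000 − 1/200·(0.995800+0.967100+0.917100+0.896200+0.881300))/(1+1/200) = 527/625 ≈ 0.843200

1 1/2 4979/5000
2 1 9671/10000
3 3/2 9171/10000
4 2 4481/5000
5 5/2 8813/10000
6 3 527/625
s(2.5y) = (1/(8813/10000) − 1)/(5/2) = 2374/44065 ≈ 5.3875%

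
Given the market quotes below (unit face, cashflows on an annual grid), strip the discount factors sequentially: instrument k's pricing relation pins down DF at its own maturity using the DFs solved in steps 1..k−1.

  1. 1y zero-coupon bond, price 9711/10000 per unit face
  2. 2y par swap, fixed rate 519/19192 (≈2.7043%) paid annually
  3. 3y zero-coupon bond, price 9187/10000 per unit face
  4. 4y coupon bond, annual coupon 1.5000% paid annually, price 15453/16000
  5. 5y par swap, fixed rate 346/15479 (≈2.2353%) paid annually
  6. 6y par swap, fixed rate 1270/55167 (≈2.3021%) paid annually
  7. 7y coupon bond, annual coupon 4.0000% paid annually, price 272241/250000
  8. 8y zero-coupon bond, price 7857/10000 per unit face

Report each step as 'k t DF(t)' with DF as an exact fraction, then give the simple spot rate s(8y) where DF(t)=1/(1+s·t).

1 1 9711/10000
2 2 9481/10000
3 3 9187/10000
4 4 1137/1250
5 5 4481/5000
6 6 873/1000
7 7 8349/10000
8 8 7857/10000
s(8y) = (1/(7857/10000) − 1)/(8) = 2143/62856 ≈ 3.4094%

step 1 [1y] zero: DF = P = 9711/10000 ≈ 0.971100
step 2 [2y] swap r/1=519/19192: DF=(1 − 519/19192·(0.971100))/(1+519/19192) = 9481/10000 ≈ 0.948100
step 3 [3y] zero: DF = P = 9187/10000 ≈ 0.918700
step 4 [4y] bond c/1=3/200: DF=(15453/16000 − 3/200·(0.971100+0.948100+0.918700))/(1+3/200) = 1137/1250 ≈ 0.909600
step 5 [5y] swap r/1=346/15479: DF=(1 − 346/15479·(0.971100+0.948100+0.918700+0.909600))/(1+346/15479) = 4481/5000 ≈ 0.896200
step 6 [6y] swap r/1=1270/55167: DF=(1 − 1270/55167·(0.971100+0.948100+0.918700+0.909600+0.896200))/(1+1270/55167) = 873/1000 ≈ 0.873000
step 7 [7y] bond c/1=1/25: DF=(272241/250000 − 1/25·(0.971100+0.948100+0.918700+0.909600+0.896200+0.873000))/(1+1/25) = 8349/10000 ≈ 0.834900
step 8 [8y] zero: DF = P = 7857/10000 ≈ 0.785700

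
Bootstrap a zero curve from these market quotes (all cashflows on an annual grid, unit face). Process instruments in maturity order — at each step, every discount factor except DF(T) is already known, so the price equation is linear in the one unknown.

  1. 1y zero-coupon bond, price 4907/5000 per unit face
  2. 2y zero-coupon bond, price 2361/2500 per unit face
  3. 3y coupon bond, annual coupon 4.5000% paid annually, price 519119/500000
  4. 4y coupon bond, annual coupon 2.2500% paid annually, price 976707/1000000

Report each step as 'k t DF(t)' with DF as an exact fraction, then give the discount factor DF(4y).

1 1 4907/5000
2 2 2361/2500
3 3 4553/5000
4 4 558/625
DF(4y) = 558/625 ≈ 0.892800

step 1 [1y] zero: DF = P = 4907/5000 ≈ 0.981400
step 2 [2y] zero: DF = P = 2361/2500 ≈ 0.944400
step 3 [3y] bond c/1=9/200: DF=(519119/500000 − 9/200·(0.981400+0.944400))/(1+9/200) = 4553/5000 ≈ 0.910600
step 4 [4y] bond c/1=9/400: DF=(976707/1000000 − 9/400·(0.981400+0.944400+0.910600))/(1+9/400) = 558/625 ≈ 0.892800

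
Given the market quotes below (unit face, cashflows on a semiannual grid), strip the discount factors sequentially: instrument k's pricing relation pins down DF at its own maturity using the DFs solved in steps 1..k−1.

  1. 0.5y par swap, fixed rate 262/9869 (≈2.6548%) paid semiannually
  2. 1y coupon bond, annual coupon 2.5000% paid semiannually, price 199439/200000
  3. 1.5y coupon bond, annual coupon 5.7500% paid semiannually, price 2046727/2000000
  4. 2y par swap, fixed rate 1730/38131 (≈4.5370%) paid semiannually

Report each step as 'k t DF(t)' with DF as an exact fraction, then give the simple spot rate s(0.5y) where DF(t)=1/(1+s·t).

step 1 [0.5y] swap r/2=131/9869: DF=(1 − 131/9869·(0))/(1+131/9869) = 9869/10000 ≈ 0.986900
step 2 [1y] bond c/2=1/80: DF=(199439/200000 − 1/80·(0.986900))/(1+1/80) = 9727/10000 ≈ 0.972700
step 3 [1.5y] bond c/2=23/800: DF=(2046727/2000000 − 23/800·(0.986900+0.972700))/(1+23/800) = 47/50 ≈ 0.940000
step 4 [2y] swap r/2=865/38131: DF=(1 − 865/38131·(0.986900+0.972700+0.940000))/(1+865/38131) = 1827/2000 ≈ 0.913500

1 1/2 9869/10000
2 1 9727/10000
3 3/2 47/50
4 2 1827/2000
s(0.5y) = (1/(9869/10000) − 1)/(1/2) = 262/9869 ≈ 2.6548%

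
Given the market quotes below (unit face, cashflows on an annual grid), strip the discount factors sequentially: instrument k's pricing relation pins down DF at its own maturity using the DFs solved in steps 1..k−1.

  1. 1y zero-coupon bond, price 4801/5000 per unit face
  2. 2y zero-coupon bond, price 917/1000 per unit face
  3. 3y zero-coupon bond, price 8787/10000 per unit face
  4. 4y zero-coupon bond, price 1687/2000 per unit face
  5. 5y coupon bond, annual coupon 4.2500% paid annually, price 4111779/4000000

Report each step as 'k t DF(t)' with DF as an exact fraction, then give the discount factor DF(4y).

step 1 [1y] zero: DF = P = 4801/5000 ≈ 0.960200
step 2 [2y] zero: DF = P = 917/1000 ≈ 0.917000
step 3 [3y] zero: DF = P = 8787/10000 ≈ 0.878700
step 4 [4y] zero: DF = P = 1687/2000 ≈ 0.843500
step 5 [5y] bond c/1=17/400: DF=(4111779/4000000 − 17/400·(0.960200+0.917000+0.878700+0.843500))/(1+17/400) = 8393/10000 ≈ 0.839300

1 1 4801/5000
2 2 917/1000
3 3 8787/10000
4 4 1687/2000
5 5 8393/10000
DF(4y) = 1687/2000 ≈ 0.843500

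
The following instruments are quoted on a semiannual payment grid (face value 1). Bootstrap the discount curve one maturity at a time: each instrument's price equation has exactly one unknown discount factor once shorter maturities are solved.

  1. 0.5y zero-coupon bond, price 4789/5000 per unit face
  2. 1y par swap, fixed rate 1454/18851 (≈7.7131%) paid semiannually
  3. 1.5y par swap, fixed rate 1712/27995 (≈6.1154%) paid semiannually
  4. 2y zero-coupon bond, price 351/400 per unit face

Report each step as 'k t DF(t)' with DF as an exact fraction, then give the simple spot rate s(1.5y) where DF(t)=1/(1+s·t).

1 1/2 4789/5000
2 1 9273/10000
3 3/2 1143/1250
4 2 351/400
s(1.5y) = (1/(1143/1250) − 1)/(3/2) = 214/3429 ≈ 6.2409%

step 1 [0.5y] zero: DF = P = 4789/5000 ≈ 0.957800
step 2 [1y] swap r/2=727/18851: DF=(1 − 727/18851·(0.957800))/(1+727/18851) = 9273/10000 ≈ 0.927300
step 3 [1.5y] swap r/2=856/27995: DF=(1 − 856/27995·(0.957800+0.927300))/(1+856/27995) = 1143/1250 ≈ 0.914400
step 4 [2y] zero: DF = P = 351/400 ≈ 0.877500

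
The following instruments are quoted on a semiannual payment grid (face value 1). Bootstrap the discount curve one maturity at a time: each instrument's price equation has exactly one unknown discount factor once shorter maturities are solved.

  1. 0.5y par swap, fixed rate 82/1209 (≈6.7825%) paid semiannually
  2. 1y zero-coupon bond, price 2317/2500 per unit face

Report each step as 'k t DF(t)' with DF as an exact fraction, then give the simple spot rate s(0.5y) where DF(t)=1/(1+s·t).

step 1 [0.5y] swap r/2=41/1209: DF=(1 − 41/1209·(0))/(1+41/1209) = 1209/1250 ≈ 0.967200
step 2 [1y] zero: DF = P = 2317/2500 ≈ 0.926800

1 1/2 1209/1250
2 1 2317/2500
s(0.5y) = (1/(1209/1250) − 1)/(1/2) = 82/1209 ≈ 6.7825%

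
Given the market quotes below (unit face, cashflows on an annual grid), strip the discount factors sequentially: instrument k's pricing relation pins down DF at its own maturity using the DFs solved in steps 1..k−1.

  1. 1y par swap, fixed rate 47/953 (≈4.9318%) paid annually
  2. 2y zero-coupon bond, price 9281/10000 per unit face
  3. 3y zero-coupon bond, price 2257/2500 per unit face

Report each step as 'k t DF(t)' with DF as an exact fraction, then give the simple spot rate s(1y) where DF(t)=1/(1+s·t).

step 1 [1y] swap r/1=47/953: DF=(1 − 47/953·(0))/(1+47/953) = 953/1000 ≈ 0.953000
step 2 [2y] zero: DF = P = 9281/10000 ≈ 0.928100
step 3 [3y] zero: DF = P = 2257/2500 ≈ 0.902800

1 1 953/1000
2 2 9281/10000
3 3 2257/2500
s(1y) = (1/(953/1000) − 1)/(1) = 47/953 ≈ 4.9318%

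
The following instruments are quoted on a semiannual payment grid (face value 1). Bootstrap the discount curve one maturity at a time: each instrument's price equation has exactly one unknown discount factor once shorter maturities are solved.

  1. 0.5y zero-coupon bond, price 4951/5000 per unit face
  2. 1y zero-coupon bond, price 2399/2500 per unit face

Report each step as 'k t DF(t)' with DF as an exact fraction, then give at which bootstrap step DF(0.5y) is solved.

1 1/2 4951/5000
2 1 2399/2500
DF(0.5y) is solved at step 1

step 1 [0.5y] zero: DF = P = 4951/5000 ≈ 0.990200
step 2 [1y] zero: DF = P = 2399/2500 ≈ 0.959600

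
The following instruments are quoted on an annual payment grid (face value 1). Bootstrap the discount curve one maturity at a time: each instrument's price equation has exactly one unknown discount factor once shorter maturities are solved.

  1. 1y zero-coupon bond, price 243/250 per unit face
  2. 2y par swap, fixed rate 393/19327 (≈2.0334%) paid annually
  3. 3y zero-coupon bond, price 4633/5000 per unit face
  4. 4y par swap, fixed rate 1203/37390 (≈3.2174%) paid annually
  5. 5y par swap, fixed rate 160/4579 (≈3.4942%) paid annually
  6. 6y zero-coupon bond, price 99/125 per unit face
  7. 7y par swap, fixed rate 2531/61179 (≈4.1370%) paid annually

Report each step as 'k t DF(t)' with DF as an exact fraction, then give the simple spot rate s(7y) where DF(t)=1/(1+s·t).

1 1 243/250
2 2 9607/10000
3 3 4633/5000
4 4 8797/10000
5 5 21/25
6 6 99/125
7 7 7469/10000
s(7y) = (1/(7469/10000) − 1)/(7) = 2531/52283 ≈ 4.8410%

step 1 [1y] zero: DF = P = 243/250 ≈ 0.972000
step 2 [2y] swap r/1=393/19327: DF=(1 − 393/19327·(0.972000))/(1+393/19327) = 9607/10000 ≈ 0.960700
step 3 [3y] zero: DF = P = 4633/5000 ≈ 0.926600
step 4 [4y] swap r/1=1203/37390: DF=(1 − 1203/37390·(0.972000+0.960700+0.926600))/(1+1203/37390) = 8797/10000 ≈ 0.879700
step 5 [5y] swap r/1=160/4579: DF=(1 − 160/4579·(0.972000+0.960700+0.926600+0.879700))/(1+160/4579) = 21/25 ≈ 0.840000
step 6 [6y] zero: DF = P = 99/125 ≈ 0.792000
step 7 [7y] swap r/1=2531/61179: DF=(1 − 2531/61179·(0.972000+0.960700+0.926600+0.879700+0.840000+0.792000))/(1+2531/61179) = 7469/10000 ≈ 0.746900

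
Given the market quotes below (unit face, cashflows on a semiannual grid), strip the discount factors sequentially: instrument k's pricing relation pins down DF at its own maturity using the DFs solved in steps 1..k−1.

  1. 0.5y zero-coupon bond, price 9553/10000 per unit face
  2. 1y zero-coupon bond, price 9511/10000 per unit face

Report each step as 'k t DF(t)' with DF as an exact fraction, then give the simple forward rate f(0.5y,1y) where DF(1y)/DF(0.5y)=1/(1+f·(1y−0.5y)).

1 1/2 9553/10000
2 1 9511/10000
f(0.5y,1y) = ((9553/10000)/(9511/10000) − 1)/(1/2) = 84/9511 ≈ 0.8832%

step 1 [0.5y] zero: DF = P = 9553/10000 ≈ 0.955300
step 2 [1y] zero: DF = P = 9511/10000 ≈ 0.951100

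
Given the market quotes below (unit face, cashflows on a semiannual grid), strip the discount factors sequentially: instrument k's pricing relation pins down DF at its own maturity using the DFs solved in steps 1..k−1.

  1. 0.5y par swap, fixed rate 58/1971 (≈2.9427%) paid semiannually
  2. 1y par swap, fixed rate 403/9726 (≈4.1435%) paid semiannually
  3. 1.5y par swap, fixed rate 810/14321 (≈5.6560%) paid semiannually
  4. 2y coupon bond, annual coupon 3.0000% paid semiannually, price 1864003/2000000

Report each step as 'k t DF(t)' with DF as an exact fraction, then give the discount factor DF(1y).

1 1/2 1971/2000
2 1 9597/10000
3 3/2 919/1000
4 2 8759/10000
DF(1y) = 9597/10000 ≈ 0.959700

step 1 [0.5y] swap r/2=29/1971: DF=(1 − 29/1971·(0))/(1+29/1971) = 1971/2000 ≈ 0.985500
step 2 [1y] swap r/2=403/19452: DF=(1 − 403/19452·(0.985500))/(1+403/19452) = 9597/10000 ≈ 0.959700
step 3 [1.5y] swap r/2=405/14321: DF=(1 − 405/14321·(0.985500+0.959700))/(1+405/14321) = 919/1000 ≈ 0.919000
step 4 [2y] bond c/2=3/200: DF=(1864003/2000000 − 3/200·(0.985500+0.959700+0.919000))/(1+3/200) = 8759/10000 ≈ 0.875900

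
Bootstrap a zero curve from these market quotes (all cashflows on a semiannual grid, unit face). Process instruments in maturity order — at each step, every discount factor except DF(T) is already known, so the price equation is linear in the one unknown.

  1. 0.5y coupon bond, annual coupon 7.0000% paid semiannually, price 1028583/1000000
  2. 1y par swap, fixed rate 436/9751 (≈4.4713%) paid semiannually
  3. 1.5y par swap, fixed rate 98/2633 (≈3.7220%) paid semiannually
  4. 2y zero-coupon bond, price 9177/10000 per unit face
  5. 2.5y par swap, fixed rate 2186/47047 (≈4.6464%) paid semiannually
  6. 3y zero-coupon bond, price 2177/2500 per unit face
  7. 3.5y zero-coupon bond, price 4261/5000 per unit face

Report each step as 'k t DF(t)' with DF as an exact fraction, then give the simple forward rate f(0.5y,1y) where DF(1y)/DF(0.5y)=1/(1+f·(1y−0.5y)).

step 1 [0.5y] bond c/2=7/200: DF=(1028583/1000000 − 7/200·(0))/(1+7/200) = 4969/5000 ≈ 0.993800
step 2 [1y] swap r/2=218/9751: DF=(1 − 218/9751·(0.993800))/(1+218/9751) = 2391/2500 ≈ 0.956400
step 3 [1.5y] swap r/2=49/2633: DF=(1 − 49/2633·(0.993800+0.956400))/(1+49/2633) = 9461/10000 ≈ 0.946100
step 4 [2y] zero: DF = P = 9177/10000 ≈ 0.917700
step 5 [2.5y] swap r/2=1093/47047: DF=(1 − 1093/47047·(0.993800+0.956400+0.946100+0.917700))/(1+1093/47047) = 8907/10000 ≈ 0.890700
step 6 [3y] zero: DF = P = 2177/2500 ≈ 0.870800
step 7 [3.5y] zero: DF = P = 4261/5000 ≈ 0.852200

1 1/2 4969/5000
2 1 2391/2500
3 3/2 9461/10000
4 2 9177/10000
5 5/2 8907/10000
6 3 2177/2500
7 7/2 4261/5000
f(0.5y,1y) = ((4969/5000)/(2391/2500) − 1)/(1/2) = 187/2391 ≈ 7.8210%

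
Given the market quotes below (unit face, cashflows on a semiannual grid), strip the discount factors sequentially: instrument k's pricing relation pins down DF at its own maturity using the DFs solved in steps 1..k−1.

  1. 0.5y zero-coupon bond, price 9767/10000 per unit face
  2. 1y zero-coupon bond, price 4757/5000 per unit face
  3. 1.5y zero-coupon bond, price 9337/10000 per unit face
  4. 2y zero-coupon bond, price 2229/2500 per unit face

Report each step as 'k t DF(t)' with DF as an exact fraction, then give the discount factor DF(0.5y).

step 1 [0.5y] zero: DF = P = 9767/10000 ≈ 0.976700
step 2 [1y] zero: DF = P = 4757/5000 ≈ 0.951400
step 3 [1.5y] zero: DF = P = 9337/10000 ≈ 0.933700
step 4 [2y] zero: DF = P = 2229/2500 ≈ 0.891600

1 1/2 9767/10000
2 1 4757/5000
3 3/2 9337/10000
4 2 2229/2500
DF(0.5y) = 9767/10000 ≈ 0.976700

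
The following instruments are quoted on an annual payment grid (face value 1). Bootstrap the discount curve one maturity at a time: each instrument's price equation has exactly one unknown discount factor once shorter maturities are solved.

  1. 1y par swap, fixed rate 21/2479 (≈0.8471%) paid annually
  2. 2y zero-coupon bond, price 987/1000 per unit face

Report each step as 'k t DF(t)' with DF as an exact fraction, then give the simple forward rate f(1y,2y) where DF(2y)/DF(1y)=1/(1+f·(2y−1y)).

1 1 2479/2500
2 2 987/1000
f(1y,2y) = ((2479/2500)/(987/1000) − 1)/(1) = 23/4935 ≈ 0.4661%

step 1 [1y] swap r/1=21/2479: DF=(1 − 21/2479·(0))/(1+21/2479) = 2479/2500 ≈ 0.991600
step 2 [2y] zero: DF = P = 987/1000 ≈ 0.987000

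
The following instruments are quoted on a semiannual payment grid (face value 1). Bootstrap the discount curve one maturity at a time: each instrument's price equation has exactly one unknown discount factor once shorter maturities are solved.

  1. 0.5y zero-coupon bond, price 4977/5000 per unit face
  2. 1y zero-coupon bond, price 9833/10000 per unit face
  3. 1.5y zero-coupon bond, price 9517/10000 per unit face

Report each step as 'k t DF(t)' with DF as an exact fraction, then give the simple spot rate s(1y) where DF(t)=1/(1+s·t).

step 1 [0.5y] zero: DF = P = 4977/5000 ≈ 0.995400
step 2 [1y] zero: DF = P = 9833/10000 ≈ 0.983300
step 3 [1.5y] zero: DF = P = 9517/10000 ≈ 0.951700

1 1/2 4977/5000
2 1 9833/10000
3 3/2 9517/10000
s(1y) = (1/(9833/10000) − 1)/(1) = 167/9833 ≈ 1.6984%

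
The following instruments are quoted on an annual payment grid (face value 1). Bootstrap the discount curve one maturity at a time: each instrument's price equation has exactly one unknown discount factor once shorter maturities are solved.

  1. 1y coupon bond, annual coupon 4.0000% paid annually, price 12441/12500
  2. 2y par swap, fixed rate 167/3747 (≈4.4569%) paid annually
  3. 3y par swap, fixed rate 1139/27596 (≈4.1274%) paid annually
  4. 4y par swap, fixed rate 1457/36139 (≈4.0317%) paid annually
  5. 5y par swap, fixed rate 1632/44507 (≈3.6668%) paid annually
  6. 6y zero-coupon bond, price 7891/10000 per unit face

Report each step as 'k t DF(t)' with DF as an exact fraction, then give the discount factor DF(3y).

step 1 [1y] bond c/1=1/25: DF=(12441/12500 − 1/25·(0))/(1+1/25) = 957/1000 ≈ 0.957000
step 2 [2y] swap r/1=167/3747: DF=(1 − 167/3747·(0.957000))/(1+167/3747) = 1833/2000 ≈ 0.916500
step 3 [3y] swap r/1=1139/27596: DF=(1 − 1139/27596·(0.957000+0.916500))/(1+1139/27596) = 8861/10000 ≈ 0.886100
step 4 [4y] swap r/1=1457/36139: DF=(1 − 1457/36139·(0.957000+0.916500+0.886100))/(1+1457/36139) = 8543/10000 ≈ 0.854300
step 5 [5y] swap r/1=1632/44507: DF=(1 − 1632/44507·(0.957000+0.916500+0.886100+0.854300))/(1+1632/44507) = 523/625 ≈ 0.836800
step 6 [6y] zero: DF = P = 7891/10000 ≈ 0.789100

1 1 957/1000
2 2 1833/2000
3 3 8861/10000
4 4 8543/10000
5 5 523/625
6 6 7891/10000
DF(3y) = 8861/10000 ≈ 0.886100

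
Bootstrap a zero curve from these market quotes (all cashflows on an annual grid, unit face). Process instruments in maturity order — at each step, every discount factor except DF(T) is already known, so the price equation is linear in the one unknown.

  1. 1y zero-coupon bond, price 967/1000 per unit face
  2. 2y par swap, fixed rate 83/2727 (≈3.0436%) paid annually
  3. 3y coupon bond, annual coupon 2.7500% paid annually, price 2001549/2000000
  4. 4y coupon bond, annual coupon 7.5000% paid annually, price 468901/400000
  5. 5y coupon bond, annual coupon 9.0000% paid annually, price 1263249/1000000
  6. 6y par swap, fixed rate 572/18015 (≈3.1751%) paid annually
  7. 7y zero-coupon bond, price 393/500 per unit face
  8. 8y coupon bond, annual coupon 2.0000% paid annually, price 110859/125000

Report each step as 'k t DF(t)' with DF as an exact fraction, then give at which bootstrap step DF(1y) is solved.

1 1 967/1000
2 2 9419/10000
3 3 9229/10000
4 4 8929/10000
5 5 4257/5000
6 6 2071/2500
7 7 393/500
8 8 7481/10000
DF(1y) is solved at step 1

step 1 [1y] zero: DF = P = 967/1000 ≈ 0.967000
step 2 [2y] swap r/1=83/2727: DF=(1 − 83/2727·(0.967000))/(1+83/2727) = 9419/10000 ≈ 0.941900
step 3 [3y] bond c/1=11/400: DF=(2001549/2000000 − 11/400·(0.967000+0.941900))/(1+11/400) = 9229/10000 ≈ 0.922900
step 4 [4y] bond c/1=3/40: DF=(468901/400000 − 3/40·(0.967000+0.941900+0.922900))/(1+3/40) = 8929/10000 ≈ 0.892900
step 5 [5y] bond c/1=9/100: DF=(1263249/1000000 − 9/100·(0.967000+0.941900+0.922900+0.892900))/(1+9/100) = 4257/5000 ≈ 0.851400
step 6 [6y] swap r/1=572/18015: DF=(1 − 572/18015·(0.967000+0.941900+0.922900+0.892900+0.851400))/(1+572/18015) = 2071/2500 ≈ 0.828400
step 7 [7y] zero: DF = P = 393/500 ≈ 0.786000
step 8 [8y] bond c/1=1/50: DF=(110859/125000 − 1/50·(0.967000+0.941900+0.922900+0.892900+0.851400+0.828400+0.786000))/(1+1/50) = 7481/10000 ≈ 0.748100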